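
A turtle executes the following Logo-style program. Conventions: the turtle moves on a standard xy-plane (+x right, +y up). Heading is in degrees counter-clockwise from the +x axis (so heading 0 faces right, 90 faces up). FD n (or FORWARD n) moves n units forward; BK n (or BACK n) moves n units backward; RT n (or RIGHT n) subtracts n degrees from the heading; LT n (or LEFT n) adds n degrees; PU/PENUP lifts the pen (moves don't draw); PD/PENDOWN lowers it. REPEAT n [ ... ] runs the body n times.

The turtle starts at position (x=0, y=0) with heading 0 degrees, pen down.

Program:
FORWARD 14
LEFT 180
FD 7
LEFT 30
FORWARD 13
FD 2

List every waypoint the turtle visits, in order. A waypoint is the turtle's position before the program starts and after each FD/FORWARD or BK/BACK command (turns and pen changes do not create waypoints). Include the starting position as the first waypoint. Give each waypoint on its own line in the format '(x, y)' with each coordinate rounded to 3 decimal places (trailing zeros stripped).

Executing turtle program step by step:
Start: pos=(0,0), heading=0, pen down
FD 14: (0,0) -> (14,0) [heading=0, draw]
LT 180: heading 0 -> 180
FD 7: (14,0) -> (7,0) [heading=180, draw]
LT 30: heading 180 -> 210
FD 13: (7,0) -> (-4.258,-6.5) [heading=210, draw]
FD 2: (-4.258,-6.5) -> (-5.99,-7.5) [heading=210, draw]
Final: pos=(-5.99,-7.5), heading=210, 4 segment(s) drawn
Waypoints (5 total):
(0, 0)
(14, 0)
(7, 0)
(-4.258, -6.5)
(-5.99, -7.5)

Answer: (0, 0)
(14, 0)
(7, 0)
(-4.258, -6.5)
(-5.99, -7.5)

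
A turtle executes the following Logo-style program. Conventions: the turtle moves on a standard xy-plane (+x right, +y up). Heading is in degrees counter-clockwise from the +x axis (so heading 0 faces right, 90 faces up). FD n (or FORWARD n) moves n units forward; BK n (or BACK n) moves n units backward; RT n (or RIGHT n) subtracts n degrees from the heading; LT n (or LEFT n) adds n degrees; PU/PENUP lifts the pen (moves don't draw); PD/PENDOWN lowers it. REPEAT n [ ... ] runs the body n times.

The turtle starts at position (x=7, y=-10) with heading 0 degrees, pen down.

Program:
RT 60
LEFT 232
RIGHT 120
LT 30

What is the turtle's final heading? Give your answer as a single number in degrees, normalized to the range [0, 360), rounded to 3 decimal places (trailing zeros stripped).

Executing turtle program step by step:
Start: pos=(7,-10), heading=0, pen down
RT 60: heading 0 -> 300
LT 232: heading 300 -> 172
RT 120: heading 172 -> 52
LT 30: heading 52 -> 82
Final: pos=(7,-10), heading=82, 0 segment(s) drawn

Answer: 82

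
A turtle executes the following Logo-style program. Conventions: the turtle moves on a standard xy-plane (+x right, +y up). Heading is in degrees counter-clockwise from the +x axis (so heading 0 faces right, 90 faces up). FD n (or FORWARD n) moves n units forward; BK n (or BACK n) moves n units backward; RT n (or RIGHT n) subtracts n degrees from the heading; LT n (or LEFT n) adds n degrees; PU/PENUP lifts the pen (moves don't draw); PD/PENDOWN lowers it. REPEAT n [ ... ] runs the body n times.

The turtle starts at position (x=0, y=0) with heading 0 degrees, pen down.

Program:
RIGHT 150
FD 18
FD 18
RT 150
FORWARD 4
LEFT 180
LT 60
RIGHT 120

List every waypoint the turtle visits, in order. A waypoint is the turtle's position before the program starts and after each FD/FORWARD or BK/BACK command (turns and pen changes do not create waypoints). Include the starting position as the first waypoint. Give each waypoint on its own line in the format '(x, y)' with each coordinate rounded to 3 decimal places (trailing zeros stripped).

Executing turtle program step by step:
Start: pos=(0,0), heading=0, pen down
RT 150: heading 0 -> 210
FD 18: (0,0) -> (-15.588,-9) [heading=210, draw]
FD 18: (-15.588,-9) -> (-31.177,-18) [heading=210, draw]
RT 150: heading 210 -> 60
FD 4: (-31.177,-18) -> (-29.177,-14.536) [heading=60, draw]
LT 180: heading 60 -> 240
LT 60: heading 240 -> 300
RT 120: heading 300 -> 180
Final: pos=(-29.177,-14.536), heading=180, 3 segment(s) drawn
Waypoints (4 total):
(0, 0)
(-15.588, -9)
(-31.177, -18)
(-29.177, -14.536)

Answer: (0, 0)
(-15.588, -9)
(-31.177, -18)
(-29.177, -14.536)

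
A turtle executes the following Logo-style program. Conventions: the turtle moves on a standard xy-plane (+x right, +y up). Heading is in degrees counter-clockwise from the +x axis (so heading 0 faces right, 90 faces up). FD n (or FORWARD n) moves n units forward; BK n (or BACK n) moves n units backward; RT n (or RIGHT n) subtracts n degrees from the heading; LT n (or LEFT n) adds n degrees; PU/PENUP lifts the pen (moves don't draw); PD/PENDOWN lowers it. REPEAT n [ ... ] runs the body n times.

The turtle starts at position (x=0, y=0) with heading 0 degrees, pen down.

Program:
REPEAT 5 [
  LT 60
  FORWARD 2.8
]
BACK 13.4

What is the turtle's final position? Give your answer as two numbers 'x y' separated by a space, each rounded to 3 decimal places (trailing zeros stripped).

Answer: -9.5 11.605

Derivation:
Executing turtle program step by step:
Start: pos=(0,0), heading=0, pen down
REPEAT 5 [
  -- iteration 1/5 --
  LT 60: heading 0 -> 60
  FD 2.8: (0,0) -> (1.4,2.425) [heading=60, draw]
  -- iteration 2/5 --
  LT 60: heading 60 -> 120
  FD 2.8: (1.4,2.425) -> (0,4.85) [heading=120, draw]
  -- iteration 3/5 --
  LT 60: heading 120 -> 180
  FD 2.8: (0,4.85) -> (-2.8,4.85) [heading=180, draw]
  -- iteration 4/5 --
  LT 60: heading 180 -> 240
  FD 2.8: (-2.8,4.85) -> (-4.2,2.425) [heading=240, draw]
  -- iteration 5/5 --
  LT 60: heading 240 -> 300
  FD 2.8: (-4.2,2.425) -> (-2.8,0) [heading=300, draw]
]
BK 13.4: (-2.8,0) -> (-9.5,11.605) [heading=300, draw]
Final: pos=(-9.5,11.605), heading=300, 6 segment(s) drawn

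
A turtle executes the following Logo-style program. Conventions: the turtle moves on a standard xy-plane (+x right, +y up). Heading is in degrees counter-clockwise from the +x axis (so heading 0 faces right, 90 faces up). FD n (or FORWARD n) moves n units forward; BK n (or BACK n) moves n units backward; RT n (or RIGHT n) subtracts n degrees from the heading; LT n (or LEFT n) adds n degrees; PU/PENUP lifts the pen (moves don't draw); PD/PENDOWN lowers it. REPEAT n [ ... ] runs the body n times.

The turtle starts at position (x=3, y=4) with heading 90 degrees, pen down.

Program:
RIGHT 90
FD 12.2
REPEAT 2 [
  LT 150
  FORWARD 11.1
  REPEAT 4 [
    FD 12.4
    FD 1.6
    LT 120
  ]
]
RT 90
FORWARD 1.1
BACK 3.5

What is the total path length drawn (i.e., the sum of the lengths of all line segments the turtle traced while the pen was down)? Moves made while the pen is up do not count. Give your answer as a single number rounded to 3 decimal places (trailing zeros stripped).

Executing turtle program step by step:
Start: pos=(3,4), heading=90, pen down
RT 90: heading 90 -> 0
FD 12.2: (3,4) -> (15.2,4) [heading=0, draw]
REPEAT 2 [
  -- iteration 1/2 --
  LT 150: heading 0 -> 150
  FD 11.1: (15.2,4) -> (5.587,9.55) [heading=150, draw]
  REPEAT 4 [
    -- iteration 1/4 --
    FD 12.4: (5.587,9.55) -> (-5.152,15.75) [heading=150, draw]
    FD 1.6: (-5.152,15.75) -> (-6.537,16.55) [heading=150, draw]
    LT 120: heading 150 -> 270
    -- iteration 2/4 --
    FD 12.4: (-6.537,16.55) -> (-6.537,4.15) [heading=270, draw]
    FD 1.6: (-6.537,4.15) -> (-6.537,2.55) [heading=270, draw]
    LT 120: heading 270 -> 30
    -- iteration 3/4 --
    FD 12.4: (-6.537,2.55) -> (4.201,8.75) [heading=30, draw]
    FD 1.6: (4.201,8.75) -> (5.587,9.55) [heading=30, draw]
    LT 120: heading 30 -> 150
    -- iteration 4/4 --
    FD 12.4: (5.587,9.55) -> (-5.152,15.75) [heading=150, draw]
    FD 1.6: (-5.152,15.75) -> (-6.537,16.55) [heading=150, draw]
    LT 120: heading 150 -> 270
  ]
  -- iteration 2/2 --
  LT 150: heading 270 -> 60
  FD 11.1: (-6.537,16.55) -> (-0.987,26.163) [heading=60, draw]
  REPEAT 4 [
    -- iteration 1/4 --
    FD 12.4: (-0.987,26.163) -> (5.213,36.902) [heading=60, draw]
    FD 1.6: (5.213,36.902) -> (6.013,38.287) [heading=60, draw]
    LT 120: heading 60 -> 180
    -- iteration 2/4 --
    FD 12.4: (6.013,38.287) -> (-6.387,38.287) [heading=180, draw]
    FD 1.6: (-6.387,38.287) -> (-7.987,38.287) [heading=180, draw]
    LT 120: heading 180 -> 300
    -- iteration 3/4 --
    FD 12.4: (-7.987,38.287) -> (-1.787,27.549) [heading=300, draw]
    FD 1.6: (-1.787,27.549) -> (-0.987,26.163) [heading=300, draw]
    LT 120: heading 300 -> 60
    -- iteration 4/4 --
    FD 12.4: (-0.987,26.163) -> (5.213,36.902) [heading=60, draw]
    FD 1.6: (5.213,36.902) -> (6.013,38.287) [heading=60, draw]
    LT 120: heading 60 -> 180
  ]
]
RT 90: heading 180 -> 90
FD 1.1: (6.013,38.287) -> (6.013,39.387) [heading=90, draw]
BK 3.5: (6.013,39.387) -> (6.013,35.887) [heading=90, draw]
Final: pos=(6.013,35.887), heading=90, 21 segment(s) drawn

Segment lengths:
  seg 1: (3,4) -> (15.2,4), length = 12.2
  seg 2: (15.2,4) -> (5.587,9.55), length = 11.1
  seg 3: (5.587,9.55) -> (-5.152,15.75), length = 12.4
  seg 4: (-5.152,15.75) -> (-6.537,16.55), length = 1.6
  seg 5: (-6.537,16.55) -> (-6.537,4.15), length = 12.4
  seg 6: (-6.537,4.15) -> (-6.537,2.55), length = 1.6
  seg 7: (-6.537,2.55) -> (4.201,8.75), length = 12.4
  seg 8: (4.201,8.75) -> (5.587,9.55), length = 1.6
  seg 9: (5.587,9.55) -> (-5.152,15.75), length = 12.4
  seg 10: (-5.152,15.75) -> (-6.537,16.55), length = 1.6
  seg 11: (-6.537,16.55) -> (-0.987,26.163), length = 11.1
  seg 12: (-0.987,26.163) -> (5.213,36.902), length = 12.4
  seg 13: (5.213,36.902) -> (6.013,38.287), length = 1.6
  seg 14: (6.013,38.287) -> (-6.387,38.287), length = 12.4
  seg 15: (-6.387,38.287) -> (-7.987,38.287), length = 1.6
  seg 16: (-7.987,38.287) -> (-1.787,27.549), length = 12.4
  seg 17: (-1.787,27.549) -> (-0.987,26.163), length = 1.6
  seg 18: (-0.987,26.163) -> (5.213,36.902), length = 12.4
  seg 19: (5.213,36.902) -> (6.013,38.287), length = 1.6
  seg 20: (6.013,38.287) -> (6.013,39.387), length = 1.1
  seg 21: (6.013,39.387) -> (6.013,35.887), length = 3.5
Total = 151

Answer: 151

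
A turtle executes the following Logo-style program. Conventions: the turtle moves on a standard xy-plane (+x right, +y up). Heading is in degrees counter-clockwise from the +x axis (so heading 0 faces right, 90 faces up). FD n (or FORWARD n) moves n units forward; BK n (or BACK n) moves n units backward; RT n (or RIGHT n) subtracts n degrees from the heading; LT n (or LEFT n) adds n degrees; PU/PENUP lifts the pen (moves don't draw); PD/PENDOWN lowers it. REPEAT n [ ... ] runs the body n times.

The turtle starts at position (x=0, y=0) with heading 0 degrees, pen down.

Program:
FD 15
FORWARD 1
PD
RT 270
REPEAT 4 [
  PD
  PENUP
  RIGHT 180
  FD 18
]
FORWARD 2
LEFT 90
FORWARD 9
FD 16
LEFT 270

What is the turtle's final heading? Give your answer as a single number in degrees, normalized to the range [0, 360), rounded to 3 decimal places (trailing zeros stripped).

Answer: 90

Derivation:
Executing turtle program step by step:
Start: pos=(0,0), heading=0, pen down
FD 15: (0,0) -> (15,0) [heading=0, draw]
FD 1: (15,0) -> (16,0) [heading=0, draw]
PD: pen down
RT 270: heading 0 -> 90
REPEAT 4 [
  -- iteration 1/4 --
  PD: pen down
  PU: pen up
  RT 180: heading 90 -> 270
  FD 18: (16,0) -> (16,-18) [heading=270, move]
  -- iteration 2/4 --
  PD: pen down
  PU: pen up
  RT 180: heading 270 -> 90
  FD 18: (16,-18) -> (16,0) [heading=90, move]
  -- iteration 3/4 --
  PD: pen down
  PU: pen up
  RT 180: heading 90 -> 270
  FD 18: (16,0) -> (16,-18) [heading=270, move]
  -- iteration 4/4 --
  PD: pen down
  PU: pen up
  RT 180: heading 270 -> 90
  FD 18: (16,-18) -> (16,0) [heading=90, move]
]
FD 2: (16,0) -> (16,2) [heading=90, move]
LT 90: heading 90 -> 180
FD 9: (16,2) -> (7,2) [heading=180, move]
FD 16: (7,2) -> (-9,2) [heading=180, move]
LT 270: heading 180 -> 90
Final: pos=(-9,2), heading=90, 2 segment(s) drawn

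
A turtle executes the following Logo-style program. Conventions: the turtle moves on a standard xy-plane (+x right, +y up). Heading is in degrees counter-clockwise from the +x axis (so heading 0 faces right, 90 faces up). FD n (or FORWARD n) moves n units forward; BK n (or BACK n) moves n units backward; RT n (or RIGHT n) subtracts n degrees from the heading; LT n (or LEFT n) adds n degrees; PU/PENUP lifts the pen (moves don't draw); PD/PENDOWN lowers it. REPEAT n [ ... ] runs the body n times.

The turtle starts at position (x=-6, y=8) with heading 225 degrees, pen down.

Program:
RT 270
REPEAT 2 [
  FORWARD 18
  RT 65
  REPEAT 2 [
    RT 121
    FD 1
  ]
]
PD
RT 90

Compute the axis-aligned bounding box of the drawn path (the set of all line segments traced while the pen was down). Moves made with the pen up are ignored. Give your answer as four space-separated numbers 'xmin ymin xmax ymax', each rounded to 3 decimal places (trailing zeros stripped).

Answer: -6 -4.728 24.914 8

Derivation:
Executing turtle program step by step:
Start: pos=(-6,8), heading=225, pen down
RT 270: heading 225 -> 315
REPEAT 2 [
  -- iteration 1/2 --
  FD 18: (-6,8) -> (6.728,-4.728) [heading=315, draw]
  RT 65: heading 315 -> 250
  REPEAT 2 [
    -- iteration 1/2 --
    RT 121: heading 250 -> 129
    FD 1: (6.728,-4.728) -> (6.099,-3.951) [heading=129, draw]
    -- iteration 2/2 --
    RT 121: heading 129 -> 8
    FD 1: (6.099,-3.951) -> (7.089,-3.812) [heading=8, draw]
  ]
  -- iteration 2/2 --
  FD 18: (7.089,-3.812) -> (24.914,-1.306) [heading=8, draw]
  RT 65: heading 8 -> 303
  REPEAT 2 [
    -- iteration 1/2 --
    RT 121: heading 303 -> 182
    FD 1: (24.914,-1.306) -> (23.914,-1.341) [heading=182, draw]
    -- iteration 2/2 --
    RT 121: heading 182 -> 61
    FD 1: (23.914,-1.341) -> (24.399,-0.467) [heading=61, draw]
  ]
]
PD: pen down
RT 90: heading 61 -> 331
Final: pos=(24.399,-0.467), heading=331, 6 segment(s) drawn

Segment endpoints: x in {-6, 6.099, 6.728, 7.089, 23.914, 24.399, 24.914}, y in {-4.728, -3.951, -3.812, -1.341, -1.306, -0.467, 8}
xmin=-6, ymin=-4.728, xmax=24.914, ymax=8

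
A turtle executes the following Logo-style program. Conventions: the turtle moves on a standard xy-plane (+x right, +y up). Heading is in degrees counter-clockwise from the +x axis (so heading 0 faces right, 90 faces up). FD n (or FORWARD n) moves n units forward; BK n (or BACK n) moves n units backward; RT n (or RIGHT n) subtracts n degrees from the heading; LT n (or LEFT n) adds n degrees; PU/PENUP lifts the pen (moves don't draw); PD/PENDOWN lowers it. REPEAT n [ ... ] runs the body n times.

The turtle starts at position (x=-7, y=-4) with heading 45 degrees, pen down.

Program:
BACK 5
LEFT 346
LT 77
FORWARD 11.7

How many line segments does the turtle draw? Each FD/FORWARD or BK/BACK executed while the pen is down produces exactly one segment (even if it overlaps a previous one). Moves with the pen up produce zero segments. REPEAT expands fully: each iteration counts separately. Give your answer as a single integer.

Answer: 2

Derivation:
Executing turtle program step by step:
Start: pos=(-7,-4), heading=45, pen down
BK 5: (-7,-4) -> (-10.536,-7.536) [heading=45, draw]
LT 346: heading 45 -> 31
LT 77: heading 31 -> 108
FD 11.7: (-10.536,-7.536) -> (-14.151,3.592) [heading=108, draw]
Final: pos=(-14.151,3.592), heading=108, 2 segment(s) drawn
Segments drawn: 2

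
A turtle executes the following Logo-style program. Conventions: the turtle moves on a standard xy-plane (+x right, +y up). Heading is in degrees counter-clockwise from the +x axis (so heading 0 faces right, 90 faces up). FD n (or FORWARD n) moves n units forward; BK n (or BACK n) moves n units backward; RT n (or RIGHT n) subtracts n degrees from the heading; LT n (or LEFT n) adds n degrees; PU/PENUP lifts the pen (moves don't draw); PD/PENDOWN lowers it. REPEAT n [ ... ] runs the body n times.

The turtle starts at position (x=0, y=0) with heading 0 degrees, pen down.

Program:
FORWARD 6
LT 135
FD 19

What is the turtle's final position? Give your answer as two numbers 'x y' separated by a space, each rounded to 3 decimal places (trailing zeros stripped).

Answer: -7.435 13.435

Derivation:
Executing turtle program step by step:
Start: pos=(0,0), heading=0, pen down
FD 6: (0,0) -> (6,0) [heading=0, draw]
LT 135: heading 0 -> 135
FD 19: (6,0) -> (-7.435,13.435) [heading=135, draw]
Final: pos=(-7.435,13.435), heading=135, 2 segment(s) drawn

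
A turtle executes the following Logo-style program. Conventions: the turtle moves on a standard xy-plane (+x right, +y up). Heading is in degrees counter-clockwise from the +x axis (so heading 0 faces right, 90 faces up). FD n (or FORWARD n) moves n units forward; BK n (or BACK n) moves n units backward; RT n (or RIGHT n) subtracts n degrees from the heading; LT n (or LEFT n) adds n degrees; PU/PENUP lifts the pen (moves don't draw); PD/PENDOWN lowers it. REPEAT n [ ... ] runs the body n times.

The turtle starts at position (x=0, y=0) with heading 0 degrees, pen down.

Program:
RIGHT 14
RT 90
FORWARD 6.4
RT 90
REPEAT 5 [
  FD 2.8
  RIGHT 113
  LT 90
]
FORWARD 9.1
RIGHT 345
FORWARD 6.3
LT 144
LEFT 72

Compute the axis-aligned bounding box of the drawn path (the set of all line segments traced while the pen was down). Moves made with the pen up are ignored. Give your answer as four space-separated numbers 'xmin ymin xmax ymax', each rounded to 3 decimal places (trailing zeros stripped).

Executing turtle program step by step:
Start: pos=(0,0), heading=0, pen down
RT 14: heading 0 -> 346
RT 90: heading 346 -> 256
FD 6.4: (0,0) -> (-1.548,-6.21) [heading=256, draw]
RT 90: heading 256 -> 166
REPEAT 5 [
  -- iteration 1/5 --
  FD 2.8: (-1.548,-6.21) -> (-4.265,-5.533) [heading=166, draw]
  RT 113: heading 166 -> 53
  LT 90: heading 53 -> 143
  -- iteration 2/5 --
  FD 2.8: (-4.265,-5.533) -> (-6.501,-3.847) [heading=143, draw]
  RT 113: heading 143 -> 30
  LT 90: heading 30 -> 120
  -- iteration 3/5 --
  FD 2.8: (-6.501,-3.847) -> (-7.901,-1.423) [heading=120, draw]
  RT 113: heading 120 -> 7
  LT 90: heading 7 -> 97
  -- iteration 4/5 --
  FD 2.8: (-7.901,-1.423) -> (-8.243,1.357) [heading=97, draw]
  RT 113: heading 97 -> 344
  LT 90: heading 344 -> 74
  -- iteration 5/5 --
  FD 2.8: (-8.243,1.357) -> (-7.471,4.048) [heading=74, draw]
  RT 113: heading 74 -> 321
  LT 90: heading 321 -> 51
]
FD 9.1: (-7.471,4.048) -> (-1.744,11.12) [heading=51, draw]
RT 345: heading 51 -> 66
FD 6.3: (-1.744,11.12) -> (0.818,16.875) [heading=66, draw]
LT 144: heading 66 -> 210
LT 72: heading 210 -> 282
Final: pos=(0.818,16.875), heading=282, 8 segment(s) drawn

Segment endpoints: x in {-8.243, -7.901, -7.471, -6.501, -4.265, -1.744, -1.548, 0, 0.818}, y in {-6.21, -5.533, -3.847, -1.423, 0, 1.357, 4.048, 11.12, 16.875}
xmin=-8.243, ymin=-6.21, xmax=0.818, ymax=16.875

Answer: -8.243 -6.21 0.818 16.875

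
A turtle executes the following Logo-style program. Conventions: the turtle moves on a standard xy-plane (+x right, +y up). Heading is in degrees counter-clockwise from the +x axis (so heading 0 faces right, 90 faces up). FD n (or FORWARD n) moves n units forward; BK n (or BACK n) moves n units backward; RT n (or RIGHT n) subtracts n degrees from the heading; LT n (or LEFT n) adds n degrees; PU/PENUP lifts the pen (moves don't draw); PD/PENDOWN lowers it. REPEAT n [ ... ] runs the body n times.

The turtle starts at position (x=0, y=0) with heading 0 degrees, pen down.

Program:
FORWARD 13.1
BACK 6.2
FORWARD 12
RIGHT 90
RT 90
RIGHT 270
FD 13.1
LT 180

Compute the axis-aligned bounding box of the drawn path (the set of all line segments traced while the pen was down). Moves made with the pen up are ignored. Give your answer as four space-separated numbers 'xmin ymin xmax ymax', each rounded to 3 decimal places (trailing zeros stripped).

Answer: 0 -13.1 18.9 0

Derivation:
Executing turtle program step by step:
Start: pos=(0,0), heading=0, pen down
FD 13.1: (0,0) -> (13.1,0) [heading=0, draw]
BK 6.2: (13.1,0) -> (6.9,0) [heading=0, draw]
FD 12: (6.9,0) -> (18.9,0) [heading=0, draw]
RT 90: heading 0 -> 270
RT 90: heading 270 -> 180
RT 270: heading 180 -> 270
FD 13.1: (18.9,0) -> (18.9,-13.1) [heading=270, draw]
LT 180: heading 270 -> 90
Final: pos=(18.9,-13.1), heading=90, 4 segment(s) drawn

Segment endpoints: x in {0, 6.9, 13.1, 18.9, 18.9}, y in {-13.1, 0}
xmin=0, ymin=-13.1, xmax=18.9, ymax=0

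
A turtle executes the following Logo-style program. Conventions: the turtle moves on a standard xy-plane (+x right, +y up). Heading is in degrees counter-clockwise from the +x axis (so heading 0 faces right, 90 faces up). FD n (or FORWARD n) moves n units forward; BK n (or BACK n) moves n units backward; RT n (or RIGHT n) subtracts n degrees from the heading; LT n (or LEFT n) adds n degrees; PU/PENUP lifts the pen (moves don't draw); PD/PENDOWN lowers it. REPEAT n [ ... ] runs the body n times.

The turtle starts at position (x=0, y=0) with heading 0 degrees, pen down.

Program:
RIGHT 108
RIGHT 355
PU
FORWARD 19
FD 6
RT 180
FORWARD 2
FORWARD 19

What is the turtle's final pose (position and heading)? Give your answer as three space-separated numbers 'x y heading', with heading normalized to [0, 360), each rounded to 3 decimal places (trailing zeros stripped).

Answer: -0.9 -3.897 77

Derivation:
Executing turtle program step by step:
Start: pos=(0,0), heading=0, pen down
RT 108: heading 0 -> 252
RT 355: heading 252 -> 257
PU: pen up
FD 19: (0,0) -> (-4.274,-18.513) [heading=257, move]
FD 6: (-4.274,-18.513) -> (-5.624,-24.359) [heading=257, move]
RT 180: heading 257 -> 77
FD 2: (-5.624,-24.359) -> (-5.174,-22.411) [heading=77, move]
FD 19: (-5.174,-22.411) -> (-0.9,-3.897) [heading=77, move]
Final: pos=(-0.9,-3.897), heading=77, 0 segment(s) drawn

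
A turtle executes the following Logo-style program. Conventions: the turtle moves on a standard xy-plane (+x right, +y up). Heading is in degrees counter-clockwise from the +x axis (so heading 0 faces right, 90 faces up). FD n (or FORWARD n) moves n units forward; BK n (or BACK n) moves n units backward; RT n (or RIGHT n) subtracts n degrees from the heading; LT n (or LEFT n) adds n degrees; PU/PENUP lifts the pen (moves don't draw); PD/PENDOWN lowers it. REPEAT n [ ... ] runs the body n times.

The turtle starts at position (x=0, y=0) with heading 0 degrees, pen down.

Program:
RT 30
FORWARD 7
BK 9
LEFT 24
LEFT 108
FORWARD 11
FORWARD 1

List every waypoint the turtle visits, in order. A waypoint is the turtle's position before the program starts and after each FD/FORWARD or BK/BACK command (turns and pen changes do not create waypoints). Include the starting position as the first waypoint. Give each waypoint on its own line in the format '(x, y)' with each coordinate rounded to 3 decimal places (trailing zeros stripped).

Answer: (0, 0)
(6.062, -3.5)
(-1.732, 1)
(-4.019, 11.76)
(-4.227, 12.738)

Derivation:
Executing turtle program step by step:
Start: pos=(0,0), heading=0, pen down
RT 30: heading 0 -> 330
FD 7: (0,0) -> (6.062,-3.5) [heading=330, draw]
BK 9: (6.062,-3.5) -> (-1.732,1) [heading=330, draw]
LT 24: heading 330 -> 354
LT 108: heading 354 -> 102
FD 11: (-1.732,1) -> (-4.019,11.76) [heading=102, draw]
FD 1: (-4.019,11.76) -> (-4.227,12.738) [heading=102, draw]
Final: pos=(-4.227,12.738), heading=102, 4 segment(s) drawn
Waypoints (5 total):
(0, 0)
(6.062, -3.5)
(-1.732, 1)
(-4.019, 11.76)
(-4.227, 12.738)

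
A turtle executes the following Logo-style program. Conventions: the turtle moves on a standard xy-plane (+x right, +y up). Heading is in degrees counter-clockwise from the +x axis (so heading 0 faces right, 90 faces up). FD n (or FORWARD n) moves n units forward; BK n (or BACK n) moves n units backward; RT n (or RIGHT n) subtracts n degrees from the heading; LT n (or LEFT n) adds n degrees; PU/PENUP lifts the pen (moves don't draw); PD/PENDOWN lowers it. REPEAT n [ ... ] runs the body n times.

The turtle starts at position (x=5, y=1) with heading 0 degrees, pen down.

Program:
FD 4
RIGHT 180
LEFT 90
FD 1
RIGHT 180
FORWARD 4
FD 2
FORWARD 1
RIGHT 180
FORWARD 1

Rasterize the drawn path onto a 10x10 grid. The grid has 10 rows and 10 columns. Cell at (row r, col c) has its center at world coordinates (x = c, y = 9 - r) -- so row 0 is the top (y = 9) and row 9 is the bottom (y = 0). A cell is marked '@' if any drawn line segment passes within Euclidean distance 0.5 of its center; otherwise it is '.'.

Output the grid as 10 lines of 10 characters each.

Answer: ..........
..........
.........@
.........@
.........@
.........@
.........@
.........@
.....@@@@@
.........@

Derivation:
Segment 0: (5,1) -> (9,1)
Segment 1: (9,1) -> (9,0)
Segment 2: (9,0) -> (9,4)
Segment 3: (9,4) -> (9,6)
Segment 4: (9,6) -> (9,7)
Segment 5: (9,7) -> (9,6)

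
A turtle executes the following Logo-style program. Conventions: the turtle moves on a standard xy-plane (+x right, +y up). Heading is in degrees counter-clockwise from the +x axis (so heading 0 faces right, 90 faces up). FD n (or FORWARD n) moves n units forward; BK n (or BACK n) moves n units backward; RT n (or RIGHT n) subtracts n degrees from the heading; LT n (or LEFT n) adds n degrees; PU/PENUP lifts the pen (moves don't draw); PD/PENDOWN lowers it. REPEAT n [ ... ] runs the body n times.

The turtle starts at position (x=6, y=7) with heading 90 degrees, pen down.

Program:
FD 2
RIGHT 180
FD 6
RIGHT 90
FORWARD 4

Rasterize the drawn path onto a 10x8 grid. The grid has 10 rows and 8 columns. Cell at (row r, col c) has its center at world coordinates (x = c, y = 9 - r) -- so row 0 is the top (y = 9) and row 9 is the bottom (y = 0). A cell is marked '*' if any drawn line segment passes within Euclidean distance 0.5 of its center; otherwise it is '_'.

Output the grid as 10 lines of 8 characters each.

Answer: ______*_
______*_
______*_
______*_
______*_
______*_
__*****_
________
________
________

Derivation:
Segment 0: (6,7) -> (6,9)
Segment 1: (6,9) -> (6,3)
Segment 2: (6,3) -> (2,3)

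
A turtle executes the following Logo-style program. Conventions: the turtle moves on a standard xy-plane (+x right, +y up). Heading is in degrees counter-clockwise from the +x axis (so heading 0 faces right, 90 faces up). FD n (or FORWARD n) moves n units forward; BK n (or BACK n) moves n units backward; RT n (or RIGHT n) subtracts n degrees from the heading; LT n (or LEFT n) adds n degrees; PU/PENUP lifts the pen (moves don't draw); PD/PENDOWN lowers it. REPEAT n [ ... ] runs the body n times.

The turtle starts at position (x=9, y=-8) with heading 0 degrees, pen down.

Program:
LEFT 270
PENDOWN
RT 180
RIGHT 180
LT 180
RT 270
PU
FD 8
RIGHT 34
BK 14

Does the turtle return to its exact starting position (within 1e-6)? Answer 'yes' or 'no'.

Executing turtle program step by step:
Start: pos=(9,-8), heading=0, pen down
LT 270: heading 0 -> 270
PD: pen down
RT 180: heading 270 -> 90
RT 180: heading 90 -> 270
LT 180: heading 270 -> 90
RT 270: heading 90 -> 180
PU: pen up
FD 8: (9,-8) -> (1,-8) [heading=180, move]
RT 34: heading 180 -> 146
BK 14: (1,-8) -> (12.607,-15.829) [heading=146, move]
Final: pos=(12.607,-15.829), heading=146, 0 segment(s) drawn

Start position: (9, -8)
Final position: (12.607, -15.829)
Distance = 8.619; >= 1e-6 -> NOT closed

Answer: no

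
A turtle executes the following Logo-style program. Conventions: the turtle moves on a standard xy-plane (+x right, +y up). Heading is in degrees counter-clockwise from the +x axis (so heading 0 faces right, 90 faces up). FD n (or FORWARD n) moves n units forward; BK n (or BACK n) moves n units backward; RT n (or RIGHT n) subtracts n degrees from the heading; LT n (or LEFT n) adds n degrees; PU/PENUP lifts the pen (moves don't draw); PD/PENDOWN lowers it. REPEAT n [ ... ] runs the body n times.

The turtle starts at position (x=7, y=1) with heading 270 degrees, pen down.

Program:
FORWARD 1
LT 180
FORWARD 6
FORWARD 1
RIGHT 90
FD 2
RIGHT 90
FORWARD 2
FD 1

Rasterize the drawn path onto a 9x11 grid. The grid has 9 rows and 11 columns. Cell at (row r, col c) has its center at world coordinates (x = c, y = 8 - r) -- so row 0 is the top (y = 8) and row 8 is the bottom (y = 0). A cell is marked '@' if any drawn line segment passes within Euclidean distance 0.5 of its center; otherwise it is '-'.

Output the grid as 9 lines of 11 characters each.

Segment 0: (7,1) -> (7,0)
Segment 1: (7,0) -> (7,6)
Segment 2: (7,6) -> (7,7)
Segment 3: (7,7) -> (9,7)
Segment 4: (9,7) -> (9,5)
Segment 5: (9,5) -> (9,4)

Answer: -----------
-------@@@-
-------@-@-
-------@-@-
-------@-@-
-------@---
-------@---
-------@---
-------@---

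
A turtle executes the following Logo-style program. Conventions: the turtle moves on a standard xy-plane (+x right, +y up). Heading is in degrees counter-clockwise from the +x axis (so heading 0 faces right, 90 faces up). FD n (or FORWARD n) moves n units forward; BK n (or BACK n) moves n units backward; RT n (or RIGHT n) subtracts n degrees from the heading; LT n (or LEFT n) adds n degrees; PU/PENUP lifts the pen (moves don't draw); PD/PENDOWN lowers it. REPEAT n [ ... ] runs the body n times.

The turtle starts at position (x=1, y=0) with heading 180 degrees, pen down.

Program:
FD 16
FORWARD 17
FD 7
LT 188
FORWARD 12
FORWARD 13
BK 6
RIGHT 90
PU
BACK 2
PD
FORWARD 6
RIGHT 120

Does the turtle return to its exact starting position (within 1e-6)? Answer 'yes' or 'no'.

Executing turtle program step by step:
Start: pos=(1,0), heading=180, pen down
FD 16: (1,0) -> (-15,0) [heading=180, draw]
FD 17: (-15,0) -> (-32,0) [heading=180, draw]
FD 7: (-32,0) -> (-39,0) [heading=180, draw]
LT 188: heading 180 -> 8
FD 12: (-39,0) -> (-27.117,1.67) [heading=8, draw]
FD 13: (-27.117,1.67) -> (-14.243,3.479) [heading=8, draw]
BK 6: (-14.243,3.479) -> (-20.185,2.644) [heading=8, draw]
RT 90: heading 8 -> 278
PU: pen up
BK 2: (-20.185,2.644) -> (-20.463,4.625) [heading=278, move]
PD: pen down
FD 6: (-20.463,4.625) -> (-19.628,-1.317) [heading=278, draw]
RT 120: heading 278 -> 158
Final: pos=(-19.628,-1.317), heading=158, 7 segment(s) drawn

Start position: (1, 0)
Final position: (-19.628, -1.317)
Distance = 20.67; >= 1e-6 -> NOT closed

Answer: no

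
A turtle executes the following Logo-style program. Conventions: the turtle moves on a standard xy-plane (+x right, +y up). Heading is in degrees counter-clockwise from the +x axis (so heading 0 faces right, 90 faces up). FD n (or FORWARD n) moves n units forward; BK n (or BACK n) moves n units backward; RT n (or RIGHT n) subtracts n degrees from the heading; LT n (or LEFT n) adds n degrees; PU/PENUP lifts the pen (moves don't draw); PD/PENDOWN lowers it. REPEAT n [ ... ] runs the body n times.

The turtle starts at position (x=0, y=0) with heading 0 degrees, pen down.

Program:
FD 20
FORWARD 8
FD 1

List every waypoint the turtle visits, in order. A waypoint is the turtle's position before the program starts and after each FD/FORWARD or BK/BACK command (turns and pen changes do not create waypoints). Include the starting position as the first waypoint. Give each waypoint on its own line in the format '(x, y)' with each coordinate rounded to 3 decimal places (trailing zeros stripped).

Answer: (0, 0)
(20, 0)
(28, 0)
(29, 0)

Derivation:
Executing turtle program step by step:
Start: pos=(0,0), heading=0, pen down
FD 20: (0,0) -> (20,0) [heading=0, draw]
FD 8: (20,0) -> (28,0) [heading=0, draw]
FD 1: (28,0) -> (29,0) [heading=0, draw]
Final: pos=(29,0), heading=0, 3 segment(s) drawn
Waypoints (4 total):
(0, 0)
(20, 0)
(28, 0)
(29, 0)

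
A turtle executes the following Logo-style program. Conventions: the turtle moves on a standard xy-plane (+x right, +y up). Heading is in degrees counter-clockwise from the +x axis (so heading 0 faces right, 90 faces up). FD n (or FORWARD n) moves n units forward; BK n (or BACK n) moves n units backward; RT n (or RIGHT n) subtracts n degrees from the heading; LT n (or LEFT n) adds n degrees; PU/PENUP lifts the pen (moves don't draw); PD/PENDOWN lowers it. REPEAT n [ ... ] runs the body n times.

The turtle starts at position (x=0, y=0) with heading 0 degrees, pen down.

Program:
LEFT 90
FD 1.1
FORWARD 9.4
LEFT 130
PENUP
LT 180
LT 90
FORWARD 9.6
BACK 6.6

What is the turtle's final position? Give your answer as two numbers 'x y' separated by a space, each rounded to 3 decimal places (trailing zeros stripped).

Answer: -1.928 12.798

Derivation:
Executing turtle program step by step:
Start: pos=(0,0), heading=0, pen down
LT 90: heading 0 -> 90
FD 1.1: (0,0) -> (0,1.1) [heading=90, draw]
FD 9.4: (0,1.1) -> (0,10.5) [heading=90, draw]
LT 130: heading 90 -> 220
PU: pen up
LT 180: heading 220 -> 40
LT 90: heading 40 -> 130
FD 9.6: (0,10.5) -> (-6.171,17.854) [heading=130, move]
BK 6.6: (-6.171,17.854) -> (-1.928,12.798) [heading=130, move]
Final: pos=(-1.928,12.798), heading=130, 2 segment(s) drawn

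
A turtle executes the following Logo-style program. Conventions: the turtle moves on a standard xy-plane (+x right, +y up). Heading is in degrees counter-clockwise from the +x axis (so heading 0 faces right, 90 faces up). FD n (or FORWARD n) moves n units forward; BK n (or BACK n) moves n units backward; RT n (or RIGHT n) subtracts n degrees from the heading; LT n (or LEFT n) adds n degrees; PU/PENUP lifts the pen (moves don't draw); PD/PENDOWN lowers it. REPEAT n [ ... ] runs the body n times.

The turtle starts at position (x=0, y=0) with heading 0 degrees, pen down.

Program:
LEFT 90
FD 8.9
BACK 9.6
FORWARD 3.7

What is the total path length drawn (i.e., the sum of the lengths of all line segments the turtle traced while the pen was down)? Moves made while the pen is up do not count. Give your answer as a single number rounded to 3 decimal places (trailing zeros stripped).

Executing turtle program step by step:
Start: pos=(0,0), heading=0, pen down
LT 90: heading 0 -> 90
FD 8.9: (0,0) -> (0,8.9) [heading=90, draw]
BK 9.6: (0,8.9) -> (0,-0.7) [heading=90, draw]
FD 3.7: (0,-0.7) -> (0,3) [heading=90, draw]
Final: pos=(0,3), heading=90, 3 segment(s) drawn

Segment lengths:
  seg 1: (0,0) -> (0,8.9), length = 8.9
  seg 2: (0,8.9) -> (0,-0.7), length = 9.6
  seg 3: (0,-0.7) -> (0,3), length = 3.7
Total = 22.2

Answer: 22.2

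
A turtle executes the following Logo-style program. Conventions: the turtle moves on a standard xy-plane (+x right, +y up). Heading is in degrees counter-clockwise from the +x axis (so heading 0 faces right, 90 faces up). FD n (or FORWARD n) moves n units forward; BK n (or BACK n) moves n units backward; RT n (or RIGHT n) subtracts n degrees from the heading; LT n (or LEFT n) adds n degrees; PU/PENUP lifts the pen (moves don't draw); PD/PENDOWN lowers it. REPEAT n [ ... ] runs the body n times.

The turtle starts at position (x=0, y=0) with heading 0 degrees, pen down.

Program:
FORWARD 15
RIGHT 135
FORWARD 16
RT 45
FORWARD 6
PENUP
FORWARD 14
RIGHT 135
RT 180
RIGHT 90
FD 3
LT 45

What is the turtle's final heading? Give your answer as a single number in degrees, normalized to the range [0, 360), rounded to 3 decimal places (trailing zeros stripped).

Answer: 180

Derivation:
Executing turtle program step by step:
Start: pos=(0,0), heading=0, pen down
FD 15: (0,0) -> (15,0) [heading=0, draw]
RT 135: heading 0 -> 225
FD 16: (15,0) -> (3.686,-11.314) [heading=225, draw]
RT 45: heading 225 -> 180
FD 6: (3.686,-11.314) -> (-2.314,-11.314) [heading=180, draw]
PU: pen up
FD 14: (-2.314,-11.314) -> (-16.314,-11.314) [heading=180, move]
RT 135: heading 180 -> 45
RT 180: heading 45 -> 225
RT 90: heading 225 -> 135
FD 3: (-16.314,-11.314) -> (-18.435,-9.192) [heading=135, move]
LT 45: heading 135 -> 180
Final: pos=(-18.435,-9.192), heading=180, 3 segment(s) drawn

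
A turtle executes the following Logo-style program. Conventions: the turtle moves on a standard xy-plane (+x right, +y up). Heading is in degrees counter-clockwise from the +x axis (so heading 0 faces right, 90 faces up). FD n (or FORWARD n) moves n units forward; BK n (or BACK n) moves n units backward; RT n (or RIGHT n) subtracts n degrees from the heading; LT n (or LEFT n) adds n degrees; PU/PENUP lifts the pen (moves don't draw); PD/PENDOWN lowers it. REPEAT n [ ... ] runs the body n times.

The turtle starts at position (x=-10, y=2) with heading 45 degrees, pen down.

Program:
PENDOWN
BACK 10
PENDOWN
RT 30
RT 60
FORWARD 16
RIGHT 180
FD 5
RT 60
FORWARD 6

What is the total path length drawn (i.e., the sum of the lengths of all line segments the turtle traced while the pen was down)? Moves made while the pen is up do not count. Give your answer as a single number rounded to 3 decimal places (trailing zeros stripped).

Executing turtle program step by step:
Start: pos=(-10,2), heading=45, pen down
PD: pen down
BK 10: (-10,2) -> (-17.071,-5.071) [heading=45, draw]
PD: pen down
RT 30: heading 45 -> 15
RT 60: heading 15 -> 315
FD 16: (-17.071,-5.071) -> (-5.757,-16.385) [heading=315, draw]
RT 180: heading 315 -> 135
FD 5: (-5.757,-16.385) -> (-9.293,-12.849) [heading=135, draw]
RT 60: heading 135 -> 75
FD 6: (-9.293,-12.849) -> (-7.74,-7.054) [heading=75, draw]
Final: pos=(-7.74,-7.054), heading=75, 4 segment(s) drawn

Segment lengths:
  seg 1: (-10,2) -> (-17.071,-5.071), length = 10
  seg 2: (-17.071,-5.071) -> (-5.757,-16.385), length = 16
  seg 3: (-5.757,-16.385) -> (-9.293,-12.849), length = 5
  seg 4: (-9.293,-12.849) -> (-7.74,-7.054), length = 6
Total = 37

Answer: 37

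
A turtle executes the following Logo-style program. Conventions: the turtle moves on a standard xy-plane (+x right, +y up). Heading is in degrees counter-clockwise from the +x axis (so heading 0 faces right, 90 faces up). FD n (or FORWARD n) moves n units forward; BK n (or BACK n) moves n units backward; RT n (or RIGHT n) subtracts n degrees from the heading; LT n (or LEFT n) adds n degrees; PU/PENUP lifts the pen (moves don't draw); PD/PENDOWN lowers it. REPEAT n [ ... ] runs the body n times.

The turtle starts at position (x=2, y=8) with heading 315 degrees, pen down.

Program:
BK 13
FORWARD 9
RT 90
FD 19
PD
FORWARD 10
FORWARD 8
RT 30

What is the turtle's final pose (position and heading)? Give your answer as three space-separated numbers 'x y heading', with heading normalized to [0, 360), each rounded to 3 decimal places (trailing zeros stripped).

Answer: -26.991 -15.335 195

Derivation:
Executing turtle program step by step:
Start: pos=(2,8), heading=315, pen down
BK 13: (2,8) -> (-7.192,17.192) [heading=315, draw]
FD 9: (-7.192,17.192) -> (-0.828,10.828) [heading=315, draw]
RT 90: heading 315 -> 225
FD 19: (-0.828,10.828) -> (-14.263,-2.607) [heading=225, draw]
PD: pen down
FD 10: (-14.263,-2.607) -> (-21.335,-9.678) [heading=225, draw]
FD 8: (-21.335,-9.678) -> (-26.991,-15.335) [heading=225, draw]
RT 30: heading 225 -> 195
Final: pos=(-26.991,-15.335), heading=195, 5 segment(s) drawn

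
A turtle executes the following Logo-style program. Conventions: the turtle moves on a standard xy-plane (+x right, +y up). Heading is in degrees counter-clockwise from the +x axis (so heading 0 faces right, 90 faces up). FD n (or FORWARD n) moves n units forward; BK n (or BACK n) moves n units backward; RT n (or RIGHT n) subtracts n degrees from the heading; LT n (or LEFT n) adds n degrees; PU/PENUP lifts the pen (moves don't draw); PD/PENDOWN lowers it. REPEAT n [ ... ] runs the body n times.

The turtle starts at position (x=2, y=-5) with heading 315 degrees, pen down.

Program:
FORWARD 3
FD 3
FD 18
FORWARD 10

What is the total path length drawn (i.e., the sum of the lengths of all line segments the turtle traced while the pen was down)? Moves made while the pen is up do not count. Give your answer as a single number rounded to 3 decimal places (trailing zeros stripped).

Answer: 34

Derivation:
Executing turtle program step by step:
Start: pos=(2,-5), heading=315, pen down
FD 3: (2,-5) -> (4.121,-7.121) [heading=315, draw]
FD 3: (4.121,-7.121) -> (6.243,-9.243) [heading=315, draw]
FD 18: (6.243,-9.243) -> (18.971,-21.971) [heading=315, draw]
FD 10: (18.971,-21.971) -> (26.042,-29.042) [heading=315, draw]
Final: pos=(26.042,-29.042), heading=315, 4 segment(s) drawn

Segment lengths:
  seg 1: (2,-5) -> (4.121,-7.121), length = 3
  seg 2: (4.121,-7.121) -> (6.243,-9.243), length = 3
  seg 3: (6.243,-9.243) -> (18.971,-21.971), length = 18
  seg 4: (18.971,-21.971) -> (26.042,-29.042), length = 10
Total = 34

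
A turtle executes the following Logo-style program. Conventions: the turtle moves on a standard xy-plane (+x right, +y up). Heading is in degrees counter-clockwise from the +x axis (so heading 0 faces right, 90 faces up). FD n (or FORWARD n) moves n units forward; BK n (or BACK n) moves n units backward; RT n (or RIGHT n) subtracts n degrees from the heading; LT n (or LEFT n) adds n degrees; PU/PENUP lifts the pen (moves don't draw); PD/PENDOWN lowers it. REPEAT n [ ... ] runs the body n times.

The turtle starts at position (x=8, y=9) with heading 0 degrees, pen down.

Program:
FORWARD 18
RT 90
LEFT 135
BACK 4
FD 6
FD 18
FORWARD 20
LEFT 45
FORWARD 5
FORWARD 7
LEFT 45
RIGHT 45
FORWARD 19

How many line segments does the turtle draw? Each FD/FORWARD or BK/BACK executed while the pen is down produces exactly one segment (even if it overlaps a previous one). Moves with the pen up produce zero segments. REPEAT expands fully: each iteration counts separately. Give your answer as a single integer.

Answer: 8

Derivation:
Executing turtle program step by step:
Start: pos=(8,9), heading=0, pen down
FD 18: (8,9) -> (26,9) [heading=0, draw]
RT 90: heading 0 -> 270
LT 135: heading 270 -> 45
BK 4: (26,9) -> (23.172,6.172) [heading=45, draw]
FD 6: (23.172,6.172) -> (27.414,10.414) [heading=45, draw]
FD 18: (27.414,10.414) -> (40.142,23.142) [heading=45, draw]
FD 20: (40.142,23.142) -> (54.284,37.284) [heading=45, draw]
LT 45: heading 45 -> 90
FD 5: (54.284,37.284) -> (54.284,42.284) [heading=90, draw]
FD 7: (54.284,42.284) -> (54.284,49.284) [heading=90, draw]
LT 45: heading 90 -> 135
RT 45: heading 135 -> 90
FD 19: (54.284,49.284) -> (54.284,68.284) [heading=90, draw]
Final: pos=(54.284,68.284), heading=90, 8 segment(s) drawn
Segments drawn: 8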